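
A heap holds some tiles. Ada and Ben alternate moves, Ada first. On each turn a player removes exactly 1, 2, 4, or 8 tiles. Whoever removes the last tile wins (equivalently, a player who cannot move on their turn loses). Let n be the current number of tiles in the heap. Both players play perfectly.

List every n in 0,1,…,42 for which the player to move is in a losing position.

0, 3, 6, 9, 12, 15, 18, 21, 24, 27, 30, 33, 36, 39, 42

Positions with no move are L. A position that does have a move is losing for the player to move precisely when every available move leads to a winning position for the opponent. Fill in the labels:
n=0: no move → L
n=1: can move to 0, which is L ⇒ W
n=2: can move to 0, which is L ⇒ W
n=3: moves to 2(W), 1(W); every one is W ⇒ L
n=4: can move to 3, which is L ⇒ W
n=5: can move to 3, which is L ⇒ W
n=6: moves to 5(W), 4(W), 2(W); every one is W ⇒ L
n=7: can move to 6, which is L ⇒ W
n=8: can move to 6, which is L ⇒ W
n=9: moves to 8(W), 7(W), 5(W), 1(W); every one is W ⇒ L
n=10: can move to 9, which is L ⇒ W
n=11: can move to 9, which is L ⇒ W
n=12: moves to 11(W), 10(W), 8(W), 4(W); every one is W ⇒ L
n=13: can move to 12, which is L ⇒ W
n=14: can move to 12, which is L ⇒ W
n=15: moves to 14(W), 13(W), 11(W), 7(W); every one is W ⇒ L
n=16: can move to 15, which is L ⇒ W
n=17: can move to 15, which is L ⇒ W
n=18: moves to 17(W), 16(W), 14(W), 10(W); every one is W ⇒ L
n=19: can move to 18, which is L ⇒ W
n=20: can move to 18, which is L ⇒ W
n=21: moves to 20(W), 19(W), 17(W), 13(W); every one is W ⇒ L
n=22: can move to 21, which is L ⇒ W
n=23: can move to 21, which is L ⇒ W
n=24: moves to 23(W), 22(W), 20(W), 16(W); every one is W ⇒ L
n=25: can move to 24, which is L ⇒ W
n=26: can move to 24, which is L ⇒ W
n=27: moves to 26(W), 25(W), 23(W), 19(W); every one is W ⇒ L
n=28: can move to 27, which is L ⇒ W
n=29: can move to 27, which is L ⇒ W
n=30: moves to 29(W), 28(W), 26(W), 22(W); every one is W ⇒ L
n=31: can move to 30, which is L ⇒ W
n=32: can move to 30, which is L ⇒ W
n=33: moves to 32(W), 31(W), 29(W), 25(W); every one is W ⇒ L
n=34: can move to 33, which is L ⇒ W
n=35: can move to 33, which is L ⇒ W
n=36: moves to 35(W), 34(W), 32(W), 28(W); every one is W ⇒ L
n=37: can move to 36, which is L ⇒ W
n=38: can move to 36, which is L ⇒ W
n=39: moves to 38(W), 37(W), 35(W), 31(W); every one is W ⇒ L
n=40: can move to 39, which is L ⇒ W
n=41: can move to 39, which is L ⇒ W
n=42: moves to 41(W), 40(W), 38(W), 34(W); every one is W ⇒ L
The losing starting values of n are exactly the entries labelled L in this table (15 of them).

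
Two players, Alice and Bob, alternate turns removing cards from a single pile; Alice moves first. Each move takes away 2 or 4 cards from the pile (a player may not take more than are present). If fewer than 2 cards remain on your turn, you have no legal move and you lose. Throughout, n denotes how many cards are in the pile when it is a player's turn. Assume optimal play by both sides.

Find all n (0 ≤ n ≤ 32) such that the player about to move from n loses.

0, 1, 6, 7, 12, 13, 18, 19, 24, 25, 30, 31

Compute win/loss labels from the base case upward. A position with no move is L. Any other position is W if it can reach an L in one move, else L.
n=0: no move → L
n=1: no move → L
n=2: W (go to 0, an L position)
n=3: W (go to 1, an L position)
n=4: W (go to 0, an L position)
n=5: W (go to 1, an L position)
n=6: L (options 4(W), 2(W) are all W)
n=7: L (options 5(W), 3(W) are all W)
n=8: W (go to 6, an L position)
n=9: W (go to 7, an L position)
n=10: W (go to 6, an L position)
n=11: W (go to 7, an L position)
n=12: L (options 10(W), 8(W) are all W)
n=13: L (options 11(W), 9(W) are all W)
n=14: W (go to 12, an L position)
n=15: W (go to 13, an L position)
n=16: W (go to 12, an L position)
n=17: W (go to 13, an L position)
n=18: L (options 16(W), 14(W) are all W)
n=19: L (options 17(W), 15(W) are all W)
n=20: W (go to 18, an L position)
n=21: W (go to 19, an L position)
n=22: W (go to 18, an L position)
n=23: W (go to 19, an L position)
n=24: L (options 22(W), 20(W) are all W)
n=25: L (options 23(W), 21(W) are all W)
n=26: W (go to 24, an L position)
n=27: W (go to 25, an L position)
n=28: W (go to 24, an L position)
n=29: W (go to 25, an L position)
n=30: L (options 28(W), 26(W) are all W)
n=31: L (options 29(W), 27(W) are all W)
n=32: W (go to 30, an L position)
The losing starting values of n are exactly the entries labelled L in this table (12 of them).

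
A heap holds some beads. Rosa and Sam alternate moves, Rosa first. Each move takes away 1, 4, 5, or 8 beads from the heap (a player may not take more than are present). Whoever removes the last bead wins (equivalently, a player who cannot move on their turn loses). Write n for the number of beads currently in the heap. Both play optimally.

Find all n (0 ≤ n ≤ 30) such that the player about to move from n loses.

0, 2, 9, 11, 18, 20, 27, 29

Classify positions by backward induction: terminal positions (no move available) are L. From any other position, the mover wins iff some move reaches an L.
n=0: no move → L
n=1: →0(L), so W
n=2: →1(W) only, which is W, so L
n=3: →2(L), so W
n=4: →0(L), so W
n=5: →0(L), so W
n=6: →2(L), so W
n=7: →2(L), so W
n=8: →0(L), so W
n=9: →8(W), 5(W), 4(W), 1(W) — all W, so L
n=10: →9(L), so W
n=11: →10(W), 7(W), 6(W), 3(W) — all W, so L
n=12: →11(L), so W
n=13: →9(L), so W
n=14: →9(L), so W
n=15: →11(L), so W
n=16: →11(L), so W
n=17: →9(L), so W
n=18: →17(W), 14(W), 13(W), 10(W) — all W, so L
n=19: →18(L), so W
n=20: →19(W), 16(W), 15(W), 12(W) — all W, so L
n=21: →20(L), so W
n=22: →18(L), so W
n=23: →18(L), so W
n=24: →20(L), so W
n=25: →20(L), so W
n=26: →18(L), so W
n=27: →26(W), 23(W), 22(W), 19(W) — all W, so L
n=28: →27(L), so W
n=29: →28(W), 25(W), 24(W), 21(W) — all W, so L
n=30: →29(L), so W
The losing starting values of n are exactly the entries labelled L in this table (8 of them).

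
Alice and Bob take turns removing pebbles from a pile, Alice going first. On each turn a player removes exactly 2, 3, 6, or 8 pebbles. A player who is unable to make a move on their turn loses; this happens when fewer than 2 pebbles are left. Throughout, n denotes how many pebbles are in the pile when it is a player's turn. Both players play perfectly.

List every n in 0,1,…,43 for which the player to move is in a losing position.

0, 1, 5, 10, 14, 15, 19, 24, 28, 29, 33, 38, 42, 43

Work bottom-up. With no move the player to move loses. Otherwise the position is W if at least one move leads to an L position for the opponent, and L if every move leads to a W.
n=0: no move → L
n=1: no move → L
n=2: can move to 0, which is L ⇒ W
n=3: can move to 1, which is L ⇒ W
n=4: can move to 1, which is L ⇒ W
n=5: moves to 3(W), 2(W); every one is W ⇒ L
n=6: can move to 0, which is L ⇒ W
n=7: can move to 5, which is L ⇒ W
n=8: can move to 5, which is L ⇒ W
n=9: can move to 1, which is L ⇒ W
n=10: moves to 8(W), 7(W), 4(W), 2(W); every one is W ⇒ L
n=11: can move to 5, which is L ⇒ W
n=12: can move to 10, which is L ⇒ W
n=13: can move to 10, which is L ⇒ W
n=14: moves to 12(W), 11(W), 8(W), 6(W); every one is W ⇒ L
n=15: moves to 13(W), 12(W), 9(W), 7(W); every one is W ⇒ L
n=16: can move to 14, which is L ⇒ W
n=17: can move to 15, which is L ⇒ W
n=18: can move to 15, which is L ⇒ W
n=19: moves to 17(W), 16(W), 13(W), 11(W); every one is W ⇒ L
n=20: can move to 14, which is L ⇒ W
n=21: can move to 19, which is L ⇒ W
n=22: can move to 19, which is L ⇒ W
n=23: can move to 15, which is L ⇒ W
n=24: moves to 22(W), 21(W), 18(W), 16(W); every one is W ⇒ L
n=25: can move to 19, which is L ⇒ W
n=26: can move to 24, which is L ⇒ W
n=27: can move to 24, which is L ⇒ W
n=28: moves to 26(W), 25(W), 22(W), 20(W); every one is W ⇒ L
n=29: moves to 27(W), 26(W), 23(W), 21(W); every one is W ⇒ L
n=30: can move to 28, which is L ⇒ W
n=31: can move to 29, which is L ⇒ W
n=32: can move to 29, which is L ⇒ W
n=33: moves to 31(W), 30(W), 27(W), 25(W); every one is W ⇒ L
n=34: can move to 28, which is L ⇒ W
n=35: can move to 33, which is L ⇒ W
n=36: can move to 33, which is L ⇒ W
n=37: can move to 29, which is L ⇒ W
n=38: moves to 36(W), 35(W), 32(W), 30(W); every one is W ⇒ L
n=39: can move to 33, which is L ⇒ W
n=40: can move to 38, which is L ⇒ W
n=41: can move to 38, which is L ⇒ W
n=42: moves to 40(W), 39(W), 36(W), 34(W); every one is W ⇒ L
n=43: moves to 41(W), 40(W), 37(W), 35(W); every one is W ⇒ L
Reading off the rows marked L gives the requested list; there are 14 such values of n.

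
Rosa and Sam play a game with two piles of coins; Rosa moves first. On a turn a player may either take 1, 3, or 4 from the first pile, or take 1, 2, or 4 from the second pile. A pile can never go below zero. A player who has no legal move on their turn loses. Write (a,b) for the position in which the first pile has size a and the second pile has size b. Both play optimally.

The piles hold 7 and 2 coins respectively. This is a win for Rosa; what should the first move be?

Move to (6,2).

Compute win/loss labels from the base case upward. A position with no move is L. Any other position is W if it can reach an L in one move, else L.
No move ever increases a pile, so every position that can arise here has a ≤ 7 and b ≤ 2; it is enough to label the cells with 0 ≤ a ≤ 7 and 0 ≤ b ≤ 2.
Every move lowers a or b (never raises either), so fill the grid row by row in increasing a, and left to right within a row: each cell's successors are then already labelled.
      b=0  b=1  b=2
a=0:    L    W    W
a=1:    W    L    W
a=2:    L    W    W
a=3:    W    L    W
a=4:    W    W    L
a=5:    W    W    W
a=6:    W    W    L
a=7:    L    W    W
Cells with no legal move (terminal, hence L): (0,0).
The remaining L cells, each justified by listing all of its moves:
(1,1): only reaches (0,1)(W), (1,0)(W), all W → L
(2,0): only reaches (1,0)(W), which is W → L
(3,1): only reaches (2,1)(W), (0,1)(W), (3,0)(W), all W → L
(4,2): only reaches (3,2)(W), (1,2)(W), (0,2)(W), (4,1)(W), (4,0)(W), all W → L
(6,2): only reaches (5,2)(W), (3,2)(W), (2,2)(W), (6,1)(W), (6,0)(W), all W → L
(7,0): only reaches (6,0)(W), (4,0)(W), (3,0)(W), all W → L
Every other cell has at least one move into one of the L cells above, so it is W.
From (7,2), the L positions reachable in one move are: (6,2), (4,2), (7,0). Any move reaching one of these is winning.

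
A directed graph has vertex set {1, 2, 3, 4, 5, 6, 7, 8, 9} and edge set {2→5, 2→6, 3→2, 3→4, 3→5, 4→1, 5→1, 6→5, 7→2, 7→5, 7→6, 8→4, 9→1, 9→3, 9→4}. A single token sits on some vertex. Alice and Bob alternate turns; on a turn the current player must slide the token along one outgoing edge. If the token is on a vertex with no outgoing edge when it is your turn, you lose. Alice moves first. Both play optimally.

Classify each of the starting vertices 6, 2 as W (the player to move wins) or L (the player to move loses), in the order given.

Positions with no move are L. A position that does have a move is losing for the player to move precisely when every available move leads to a winning position for the opponent. Fill in the labels:
Every edge goes from a vertex to one that appears earlier in the order 1, 5, 6, 2, 4, 7, 3, 8, 9, so processing vertices in that order labels each vertex after all of its successors.
1: no outgoing edge → L
5: W (go to 1, an L position)
6: L (sole option 5(W) is W)
2: W (go to 6, an L position)
4: W (go to 1, an L position)
7: W (go to 6, an L position)
3: L (options 4(W), 2(W), 5(W) are all W)
8: L (sole option 4(W) is W)
9: W (go to 3, an L position)

6: L, 2: W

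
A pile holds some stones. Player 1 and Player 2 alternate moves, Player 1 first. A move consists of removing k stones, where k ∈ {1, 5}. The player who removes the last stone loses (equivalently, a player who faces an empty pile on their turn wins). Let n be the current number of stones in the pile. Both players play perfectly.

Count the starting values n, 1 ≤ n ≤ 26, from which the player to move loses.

Compute win/loss labels from the base case upward. A position with no move is W. Any other position is W if it can reach an L in one move, else L.
n=0: no move; the opponent has just taken the last stone and therefore loses → W
n=1: L (sole option 0(W) is W)
n=2: W (go to 1, an L position)
n=3: L (sole option 2(W) is W)
n=4: W (go to 3, an L position)
n=5: L (options 4(W), 0(W) are all W)
n=6: W (go to 5, an L position)
n=7: L (options 6(W), 2(W) are all W)
n=8: W (go to 7, an L position)
n=9: L (options 8(W), 4(W) are all W)
n=10: W (go to 9, an L position)
n=11: L (options 10(W), 6(W) are all W)
n=12: W (go to 11, an L position)
n=13: L (options 12(W), 8(W) are all W)
n=14: W (go to 13, an L position)
n=15: L (options 14(W), 10(W) are all W)
n=16: W (go to 15, an L position)
n=17: L (options 16(W), 12(W) are all W)
n=18: W (go to 17, an L position)
n=19: L (options 18(W), 14(W) are all W)
n=20: W (go to 19, an L position)
n=21: L (options 20(W), 16(W) are all W)
n=22: W (go to 21, an L position)
n=23: L (options 22(W), 18(W) are all W)
n=24: W (go to 23, an L position)
n=25: L (options 24(W), 20(W) are all W)
n=26: W (go to 25, an L position)
L entries with 1 ≤ n ≤ 26 (the range starts at n=1): n = 1, 3, 5, 7, 9, 11, 13, 15, 17, 19, 21, 23, 25; that makes 13.

13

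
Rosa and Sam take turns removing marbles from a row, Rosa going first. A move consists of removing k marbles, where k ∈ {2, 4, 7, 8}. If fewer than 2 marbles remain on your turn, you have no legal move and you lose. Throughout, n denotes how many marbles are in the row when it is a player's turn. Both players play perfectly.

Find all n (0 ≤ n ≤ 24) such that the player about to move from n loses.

0, 1, 6, 11, 12, 17, 22, 23

Label each position W (a win for the player to move) or L (a loss). A position with no legal move is L; any other position is W exactly when some move reaches an L, and L when every move reaches a W.
n=0: no move → L
n=1: no move → L
n=2: →0(L), so W
n=3: →1(L), so W
n=4: →0(L), so W
n=5: →1(L), so W
n=6: →4(W), 2(W) — all W, so L
n=7: →0(L), so W
n=8: →6(L), so W
n=9: →1(L), so W
n=10: →6(L), so W
n=11: →9(W), 7(W), 4(W), 3(W) — all W, so L
n=12: →10(W), 8(W), 5(W), 4(W) — all W, so L
n=13: →11(L), so W
n=14: →12(L), so W
n=15: →11(L), so W
n=16: →12(L), so W
n=17: →15(W), 13(W), 10(W), 9(W) — all W, so L
n=18: →11(L), so W
n=19: →17(L), so W
n=20: →12(L), so W
n=21: →17(L), so W
n=22: →20(W), 18(W), 15(W), 14(W) — all W, so L
n=23: →21(W), 19(W), 16(W), 15(W) — all W, so L
n=24: →22(L), so W
The losing starting values of n are exactly the entries labelled L in this table (8 of them).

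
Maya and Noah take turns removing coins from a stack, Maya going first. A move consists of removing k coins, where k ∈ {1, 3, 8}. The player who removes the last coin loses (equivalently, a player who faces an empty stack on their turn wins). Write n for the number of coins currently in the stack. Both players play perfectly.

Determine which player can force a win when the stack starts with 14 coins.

Build the W/L table. Terminal = W. A non-terminal position is W if it has a move to some L; otherwise it is L.
n=0: no move; the opponent has just taken the last coin and therefore loses → W
n=1: L (sole option 0(W) is W)
n=2: W (go to 1, an L position)
n=3: L (options 2(W), 0(W) are all W)
n=4: W (go to 3, an L position)
n=5: L (options 4(W), 2(W) are all W)
n=6: W (go to 5, an L position)
n=7: L (options 6(W), 4(W) are all W)
n=8: W (go to 7, an L position)
n=9: W (go to 1, an L position)
n=10: W (go to 7, an L position)
n=11: W (go to 3, an L position)
n=12: L (options 11(W), 9(W), 4(W) are all W)
n=13: W (go to 12, an L position)
n=14: L (options 13(W), 11(W), 6(W) are all W)
Every move from 14 reaches a W position, so the mover loses.

Noah wins.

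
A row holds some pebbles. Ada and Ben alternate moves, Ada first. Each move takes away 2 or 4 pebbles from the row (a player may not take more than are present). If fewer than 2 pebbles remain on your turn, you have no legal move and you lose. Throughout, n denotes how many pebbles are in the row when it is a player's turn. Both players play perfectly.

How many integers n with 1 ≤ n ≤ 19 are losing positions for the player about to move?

7

Positions with no move are L. A position that does have a move is losing for the player to move precisely when every available move leads to a winning position for the opponent. Fill in the labels:
n=0: no move → L
n=1: no move → L
n=2: W (go to 0, an L position)
n=3: W (go to 1, an L position)
n=4: W (go to 0, an L position)
n=5: W (go to 1, an L position)
n=6: L (options 4(W), 2(W) are all W)
n=7: L (options 5(W), 3(W) are all W)
n=8: W (go to 6, an L position)
n=9: W (go to 7, an L position)
n=10: W (go to 6, an L position)
n=11: W (go to 7, an L position)
n=12: L (options 10(W), 8(W) are all W)
n=13: L (options 11(W), 9(W) are all W)
n=14: W (go to 12, an L position)
n=15: W (go to 13, an L position)
n=16: W (go to 12, an L position)
n=17: W (go to 13, an L position)
n=18: L (options 16(W), 14(W) are all W)
n=19: L (options 17(W), 15(W) are all W)
L entries with 1 ≤ n ≤ 19 (n=0 is outside the asked range and is not counted): n = 1, 6, 7, 12, 13, 18, 19; that makes 7.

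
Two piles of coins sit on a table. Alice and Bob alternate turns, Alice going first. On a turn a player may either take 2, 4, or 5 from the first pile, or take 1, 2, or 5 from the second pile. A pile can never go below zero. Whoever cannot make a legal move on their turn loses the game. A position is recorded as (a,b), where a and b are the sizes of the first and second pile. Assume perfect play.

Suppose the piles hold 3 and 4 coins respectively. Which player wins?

Bob wins.

Compute win/loss labels from the base case upward. A position with no move is L. Any other position is W if it can reach an L in one move, else L.
No move ever increases a pile, so every position that can arise here has a ≤ 3 and b ≤ 4; it is enough to label the cells with 0 ≤ a ≤ 3 and 0 ≤ b ≤ 4.
Every move lowers a or b (never raises either), so fill the grid row by row in increasing a, and left to right within a row: each cell's successors are then already labelled.
      b=0  b=1  b=2  b=3  b=4
a=0:    L    W    W    L    W
a=1:    L    W    W    L    W
a=2:    W    L    W    W    L
a=3:    W    L    W    W    L
Cells with no legal move (terminal, hence L): (0,0), (1,0).
The remaining L cells, each justified by listing all of its moves:
(0,3): →(0,2)(W), (0,1)(W) — all W, so L
(1,3): →(1,2)(W), (1,1)(W) — all W, so L
(2,1): →(0,1)(W), (2,0)(W) — all W, so L
(2,4): →(0,4)(W), (2,3)(W), (2,2)(W) — all W, so L
(3,1): →(1,1)(W), (3,0)(W) — all W, so L
(3,4): →(1,4)(W), (3,3)(W), (3,2)(W) — all W, so L
Every other cell has at least one move into one of the L cells above, so it is W.
Every move from (3,4) reaches a W position, so the mover loses.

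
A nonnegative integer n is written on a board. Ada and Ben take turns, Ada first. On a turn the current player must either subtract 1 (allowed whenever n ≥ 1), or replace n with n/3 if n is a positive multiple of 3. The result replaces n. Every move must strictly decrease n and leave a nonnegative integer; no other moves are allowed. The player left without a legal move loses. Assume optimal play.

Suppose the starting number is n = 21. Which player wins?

Ada wins.

Label each position W (a win for the player to move) or L (a loss). A position with no legal move is L; any other position is W exactly when some move reaches an L, and L when every move reaches a W.
n=0: no move → L
n=1: can move to 0, which is L ⇒ W
n=2: the only move is to 1(W), a W ⇒ L
n=3: can move to 2, which is L ⇒ W
n=4: the only move is to 3(W), a W ⇒ L
n=5: can move to 4, which is L ⇒ W
n=6: can move to 2, which is L ⇒ W
n=7: the only move is to 6(W), a W ⇒ L
n=8: can move to 7, which is L ⇒ W
n=9: moves to 3(W), 8(W); every one is W ⇒ L
n=10: can move to 9, which is L ⇒ W
n=11: the only move is to 10(W), a W ⇒ L
n=12: can move to 4, which is L ⇒ W
n=13: the only move is to 12(W), a W ⇒ L
n=14: can move to 13, which is L ⇒ W
n=15: moves to 5(W), 14(W); every one is W ⇒ L
n=16: can move to 15, which is L ⇒ W
n=17: the only move is to 16(W), a W ⇒ L
n=18: can move to 17, which is L ⇒ W
n=19: the only move is to 18(W), a W ⇒ L
n=20: can move to 19, which is L ⇒ W
n=21: can move to 7, which is L ⇒ W
The starting position 21 is W: Ada should move to 7, handing over an L position.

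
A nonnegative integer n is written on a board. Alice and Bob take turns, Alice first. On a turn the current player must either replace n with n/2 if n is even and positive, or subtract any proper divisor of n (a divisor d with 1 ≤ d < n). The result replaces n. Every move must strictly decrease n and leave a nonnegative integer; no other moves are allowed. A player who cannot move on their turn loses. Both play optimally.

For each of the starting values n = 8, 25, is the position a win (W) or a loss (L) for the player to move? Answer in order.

8: W, 25: L

Classify positions by backward induction: terminal positions (no move available) are L. From any other position, the mover wins iff some move reaches an L.
n=0: no move → L
n=1: no move → L
n=2: reaches L-position 1 → W
n=3: only reaches 2(W), which is W → L
n=4: reaches L-position 3 → W
n=5: only reaches 4(W), which is W → L
n=6: reaches L-position 3 → W
n=7: only reaches 6(W), which is W → L
n=8: reaches L-position 7 → W
n=9: only reaches 6(W), 8(W), all W → L
n=10: reaches L-position 5 → W
n=11: only reaches 10(W), which is W → L
n=12: reaches L-position 9 → W
n=13: only reaches 12(W), which is W → L
n=14: reaches L-position 7 → W
n=15: only reaches 10(W), 12(W), 14(W), all W → L
n=16: reaches L-position 15 → W
n=17: only reaches 16(W), which is W → L
n=18: reaches L-position 9 → W
n=19: only reaches 18(W), which is W → L
n=20: reaches L-position 15 → W
n=21: only reaches 14(W), 18(W), 20(W), all W → L
n=22: reaches L-position 11 → W
n=23: only reaches 22(W), which is W → L
n=24: reaches L-position 21 → W
n=25: only reaches 20(W), 24(W), all W → L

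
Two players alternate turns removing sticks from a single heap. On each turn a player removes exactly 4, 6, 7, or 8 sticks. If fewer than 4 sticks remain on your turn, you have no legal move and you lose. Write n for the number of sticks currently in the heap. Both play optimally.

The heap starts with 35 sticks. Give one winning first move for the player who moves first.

Remove 8, leaving 27.

Use the standard recursion: the mover loses at a terminal position; elsewhere, the mover wins exactly when some move hands the opponent an L position.
n=0: no move → L
n=1: no move → L
n=2: no move → L
n=3: no move → L
n=4: can move to 0, which is L ⇒ W
n=5: can move to 1, which is L ⇒ W
n=6: can move to 2, which is L ⇒ W
n=7: can move to 3, which is L ⇒ W
n=8: can move to 2, which is L ⇒ W
n=9: can move to 3, which is L ⇒ W
n=10: can move to 3, which is L ⇒ W
n=11: can move to 3, which is L ⇒ W
n=12: moves to 8(W), 6(W), 5(W), 4(W); every one is W ⇒ L
n=13: moves to 9(W), 7(W), 6(W), 5(W); every one is W ⇒ L
n=14: moves to 10(W), 8(W), 7(W), 6(W); every one is W ⇒ L
n=15: moves to 11(W), 9(W), 8(W), 7(W); every one is W ⇒ L
n=16: can move to 12, which is L ⇒ W
n=17: can move to 13, which is L ⇒ W
n=18: can move to 14, which is L ⇒ W
n=19: can move to 15, which is L ⇒ W
n=20: can move to 14, which is L ⇒ W
n=21: can move to 15, which is L ⇒ W
n=22: can move to 15, which is L ⇒ W
n=23: can move to 15, which is L ⇒ W
n=24: moves to 20(W), 18(W), 17(W), 16(W); every one is W ⇒ L
n=25: moves to 21(W), 19(W), 18(W), 17(W); every one is W ⇒ L
n=26: moves to 22(W), 20(W), 19(W), 18(W); every one is W ⇒ L
n=27: moves to 23(W), 21(W), 20(W), 19(W); every one is W ⇒ L
n=28: can move to 24, which is L ⇒ W
n=29: can move to 25, which is L ⇒ W
n=30: can move to 26, which is L ⇒ W
n=31: can move to 27, which is L ⇒ W
n=32: can move to 26, which is L ⇒ W
n=33: can move to 27, which is L ⇒ W
n=34: can move to 27, which is L ⇒ W
n=35: can move to 27, which is L ⇒ W
From 35, the L positions reachable in one move are: 27.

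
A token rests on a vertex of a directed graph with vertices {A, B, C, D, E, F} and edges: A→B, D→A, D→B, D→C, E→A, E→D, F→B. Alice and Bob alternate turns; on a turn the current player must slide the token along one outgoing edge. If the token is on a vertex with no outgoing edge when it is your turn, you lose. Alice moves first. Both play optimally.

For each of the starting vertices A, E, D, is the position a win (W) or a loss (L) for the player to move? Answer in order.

Classify positions by backward induction: terminal positions (no move available) are L. From any other position, the mover wins iff some move reaches an L.
Every edge goes from a vertex to one that appears earlier in the order C, B, A, D, F, E, so processing vertices in that order labels each vertex after all of its successors.
C: no outgoing edge → L
B: no outgoing edge → L
A: W (go to B, an L position)
D: W (go to B, an L position)
F: W (go to B, an L position)
E: L (options D(W), A(W) are all W)

A: W, E: L, D: W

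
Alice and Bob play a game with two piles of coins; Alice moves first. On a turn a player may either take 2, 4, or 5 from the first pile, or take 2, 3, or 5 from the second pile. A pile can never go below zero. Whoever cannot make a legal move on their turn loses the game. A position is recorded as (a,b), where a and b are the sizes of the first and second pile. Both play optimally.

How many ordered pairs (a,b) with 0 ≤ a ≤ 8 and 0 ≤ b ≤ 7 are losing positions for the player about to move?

21

Use the standard recursion: the mover loses at a terminal position; elsewhere, the mover wins exactly when some move hands the opponent an L position.
Every move lowers a or b (never raises either), so fill the grid row by row in increasing a, and left to right within a row: each cell's successors are then already labelled.
      b=0  b=1  b=2  b=3  b=4  b=5  b=6  b=7
a=0:    L    L    W    W    W    W    W    L
a=1:    L    L    W    W    W    W    W    L
a=2:    W    W    L    L    W    W    W    W
a=3:    W    W    L    L    W    W    W    W
a=4:    W    W    W    W    L    L    W    W
a=5:    W    W    W    W    L    L    W    W
a=6:    W    W    W    W    W    W    L    W
a=7:    L    L    W    W    W    W    W    L
a=8:    L    L    W    W    W    W    W    L
Cells with no legal move (terminal, hence L): (0,0), (0,1), (1,0), (1,1).
The remaining L cells, each justified by listing all of its moves:
(0,7): →(0,5)(W), (0,4)(W), (0,2)(W) — all W, so L
(1,7): →(1,5)(W), (1,4)(W), (1,2)(W) — all W, so L
(2,2): →(0,2)(W), (2,0)(W) — all W, so L
(2,3): →(0,3)(W), (2,1)(W), (2,0)(W) — all W, so L
(3,2): →(1,2)(W), (3,0)(W) — all W, so L
(3,3): →(1,3)(W), (3,1)(W), (3,0)(W) — all W, so L
(4,4): →(2,4)(W), (0,4)(W), (4,2)(W), (4,1)(W) — all W, so L
(4,5): →(2,5)(W), (0,5)(W), (4,3)(W), (4,2)(W), (4,0)(W) — all W, so L
(5,4): →(3,4)(W), (1,4)(W), (0,4)(W), (5,2)(W), (5,1)(W) — all W, so L
(5,5): →(3,5)(W), (1,5)(W), (0,5)(W), (5,3)(W), (5,2)(W), (5,0)(W) — all W, so L
(6,6): →(4,6)(W), (2,6)(W), (1,6)(W), (6,4)(W), (6,3)(W), (6,1)(W) — all W, so L
(7,0): →(5,0)(W), (3,0)(W), (2,0)(W) — all W, so L
(7,1): →(5,1)(W), (3,1)(W), (2,1)(W) — all W, so L
(7,7): →(5,7)(W), (3,7)(W), (2,7)(W), (7,5)(W), (7,4)(W), (7,2)(W) — all W, so L
(8,0): →(6,0)(W), (4,0)(W), (3,0)(W) — all W, so L
(8,1): →(6,1)(W), (4,1)(W), (3,1)(W) — all W, so L
(8,7): →(6,7)(W), (4,7)(W), (3,7)(W), (8,5)(W), (8,4)(W), (8,2)(W) — all W, so L
Every other cell has at least one move into one of the L cells above, so it is W.
L cells per row: a=0: 3, a=1: 3, a=2: 2, a=3: 2, a=4: 2, a=5: 2, a=6: 1, a=7: 3, a=8: 3; total 21.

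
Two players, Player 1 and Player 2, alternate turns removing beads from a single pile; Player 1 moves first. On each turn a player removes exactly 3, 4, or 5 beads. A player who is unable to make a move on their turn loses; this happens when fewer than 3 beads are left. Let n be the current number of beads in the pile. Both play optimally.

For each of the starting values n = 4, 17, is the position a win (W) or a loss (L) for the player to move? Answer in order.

Work bottom-up. With no move the player to move loses. Otherwise the position is W if at least one move leads to an L position for the opponent, and L if every move leads to a W.
n=0: no move → L
n=1: no move → L
n=2: no move → L
n=3: reaches L-position 0 → W
n=4: reaches L-position 1 → W
n=5: reaches L-position 2 → W
n=6: reaches L-position 2 → W
n=7: reaches L-position 2 → W
n=8: only reaches 5(W), 4(W), 3(W), all W → L
n=9: only reaches 6(W), 5(W), 4(W), all W → L
n=10: only reaches 7(W), 6(W), 5(W), all W → L
n=11: reaches L-position 8 → W
n=12: reaches L-position 9 → W
n=13: reaches L-position 10 → W
n=14: reaches L-position 10 → W
n=15: reaches L-position 10 → W
n=16: only reaches 13(W), 12(W), 11(W), all W → L
n=17: only reaches 14(W), 13(W), 12(W), all W → L

4: W, 17: L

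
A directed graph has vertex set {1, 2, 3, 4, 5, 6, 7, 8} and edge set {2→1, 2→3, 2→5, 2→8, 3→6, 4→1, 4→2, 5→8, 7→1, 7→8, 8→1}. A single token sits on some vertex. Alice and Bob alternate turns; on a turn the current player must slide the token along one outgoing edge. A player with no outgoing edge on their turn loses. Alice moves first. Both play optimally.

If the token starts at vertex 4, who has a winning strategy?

Use the standard recursion: the mover loses at a terminal position; elsewhere, the mover wins exactly when some move hands the opponent an L position.
Every edge goes from a vertex to one that appears earlier in the order 6, 1, 8, 7, 5, 3, 2, 4, so processing vertices in that order labels each vertex after all of its successors.
6: no outgoing edge → L
1: no outgoing edge → L
8: can move to 1, which is L ⇒ W
7: can move to 1, which is L ⇒ W
5: the only move is to 8(W), a W ⇒ L
3: can move to 6, which is L ⇒ W
2: can move to 5, which is L ⇒ W
4: can move to 1, which is L ⇒ W
From 4 Alice can move to 1, reaching an L position.

Alice wins.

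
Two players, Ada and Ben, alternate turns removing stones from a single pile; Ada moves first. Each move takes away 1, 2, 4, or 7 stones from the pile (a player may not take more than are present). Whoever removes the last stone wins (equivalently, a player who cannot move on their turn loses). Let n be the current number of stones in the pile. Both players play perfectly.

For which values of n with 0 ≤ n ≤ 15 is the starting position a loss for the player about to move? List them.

0, 3, 6, 9, 12, 15

Work bottom-up. With no move the player to move loses. Otherwise the position is W if at least one move leads to an L position for the opponent, and L if every move leads to a W.
n=0: no move → L
n=1: W (go to 0, an L position)
n=2: W (go to 0, an L position)
n=3: L (options 2(W), 1(W) are all W)
n=4: W (go to 3, an L position)
n=5: W (go to 3, an L position)
n=6: L (options 5(W), 4(W), 2(W) are all W)
n=7: W (go to 6, an L position)
n=8: W (go to 6, an L position)
n=9: L (options 8(W), 7(W), 5(W), 2(W) are all W)
n=10: W (go to 9, an L position)
n=11: W (go to 9, an L position)
n=12: L (options 11(W), 10(W), 8(W), 5(W) are all W)
n=13: W (go to 12, an L position)
n=14: W (go to 12, an L position)
n=15: L (options 14(W), 13(W), 11(W), 8(W) are all W)
The losing starting values of n are exactly the entries labelled L in this table (6 of them).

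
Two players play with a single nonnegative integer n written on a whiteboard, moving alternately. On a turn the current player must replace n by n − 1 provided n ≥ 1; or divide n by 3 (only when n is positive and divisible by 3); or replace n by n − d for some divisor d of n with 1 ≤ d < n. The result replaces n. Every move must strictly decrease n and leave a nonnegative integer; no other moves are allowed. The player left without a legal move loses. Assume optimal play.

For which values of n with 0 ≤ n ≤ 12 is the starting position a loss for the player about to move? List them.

Work bottom-up. With no move the player to move loses. Otherwise the position is W if at least one move leads to an L position for the opponent, and L if every move leads to a W.
n=0: no move → L
n=1: reaches L-position 0 → W
n=2: only reaches 1(W), which is W → L
n=3: reaches L-position 2 → W
n=4: reaches L-position 2 → W
n=5: only reaches 4(W), which is W → L
n=6: reaches L-position 2 → W
n=7: only reaches 6(W), which is W → L
n=8: reaches L-position 7 → W
n=9: only reaches 3(W), 6(W), 8(W), all W → L
n=10: reaches L-position 5 → W
n=11: only reaches 10(W), which is W → L
n=12: reaches L-position 9 → W
The losing starting values of n are exactly the entries labelled L in this table (6 of them).

0, 2, 5, 7, 9, 11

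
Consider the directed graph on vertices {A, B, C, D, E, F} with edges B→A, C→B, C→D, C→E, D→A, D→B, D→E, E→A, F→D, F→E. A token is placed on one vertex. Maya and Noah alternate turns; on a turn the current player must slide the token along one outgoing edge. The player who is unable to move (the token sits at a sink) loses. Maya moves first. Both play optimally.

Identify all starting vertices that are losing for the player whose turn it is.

A, C, F

Classify positions by backward induction: terminal positions (no move available) are L. From any other position, the mover wins iff some move reaches an L.
Every edge goes from a vertex to one that appears earlier in the order A, B, E, D, F, C, so processing vertices in that order labels each vertex after all of its successors.
A: no outgoing edge → L
B: reaches L-position A → W
E: reaches L-position A → W
D: reaches L-position A → W
F: only reaches D(W), E(W), all W → L
C: only reaches D(W), E(W), B(W), all W → L
The losing starting vertices are exactly the entries labelled L in this table (3 of them).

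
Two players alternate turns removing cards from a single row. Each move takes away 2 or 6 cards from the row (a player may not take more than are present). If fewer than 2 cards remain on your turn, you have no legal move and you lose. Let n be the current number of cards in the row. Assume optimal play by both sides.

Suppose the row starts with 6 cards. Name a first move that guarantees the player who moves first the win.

Remove 2, leaving 4.

Positions with no move are L. A position that does have a move is losing for the player to move precisely when every available move leads to a winning position for the opponent. Fill in the labels:
n=0: no move → L
n=1: no move → L
n=2: →0(L), so W
n=3: →1(L), so W
n=4: →2(W) only, which is W, so L
n=5: →3(W) only, which is W, so L
n=6: →4(L), so W
From 6, the L positions reachable in one move are: 4, 0. Any move reaching one of these is winning.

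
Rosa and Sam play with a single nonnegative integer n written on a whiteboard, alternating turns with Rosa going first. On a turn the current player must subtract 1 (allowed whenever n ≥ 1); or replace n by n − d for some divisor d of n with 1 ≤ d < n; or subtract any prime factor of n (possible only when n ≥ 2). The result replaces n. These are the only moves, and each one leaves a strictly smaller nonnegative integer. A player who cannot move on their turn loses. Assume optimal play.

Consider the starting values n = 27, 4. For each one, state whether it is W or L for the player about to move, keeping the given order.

27: W, 4: L

Classify positions by backward induction: terminal positions (no move available) are L. From any other position, the mover wins iff some move reaches an L.
n=0: no move → L
n=1: →0(L), so W
n=2: →0(L), so W
n=3: →0(L), so W
n=4: →2(W), 3(W) — all W, so L
n=5: →0(L), so W
n=6: →4(L), so W
n=7: →0(L), so W
n=8: →4(L), so W
n=9: →6(W), 8(W) — all W, so L
n=10: →9(L), so W
n=11: →0(L), so W
n=12: →9(L), so W
n=13: →0(L), so W
n=14: →7(W), 12(W), 13(W) — all W, so L
n=15: →14(L), so W
n=16: →14(L), so W
n=17: →0(L), so W
n=18: →9(L), so W
n=19: →0(L), so W
n=20: →10(W), 15(W), 16(W), 18(W), 19(W) — all W, so L
n=21: →14(L), so W
n=22: →20(L), so W
n=23: →0(L), so W
n=24: →20(L), so W
n=25: →20(L), so W
n=26: →13(W), 24(W), 25(W) — all W, so L
n=27: →26(L), so W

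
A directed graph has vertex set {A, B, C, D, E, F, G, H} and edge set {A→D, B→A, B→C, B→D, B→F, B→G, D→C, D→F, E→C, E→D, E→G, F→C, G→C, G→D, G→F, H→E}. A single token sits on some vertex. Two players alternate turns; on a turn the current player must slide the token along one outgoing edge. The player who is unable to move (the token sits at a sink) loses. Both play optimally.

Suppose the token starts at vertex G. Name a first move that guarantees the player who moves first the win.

Label each position W (a win for the player to move) or L (a loss). A position with no legal move is L; any other position is W exactly when some move reaches an L, and L when every move reaches a W.
Every edge goes from a vertex to one that appears earlier in the order C, F, D, G, E, A, B, H, so processing vertices in that order labels each vertex after all of its successors.
C: no outgoing edge → L
F: reaches L-position C → W
D: reaches L-position C → W
G: reaches L-position C → W
E: reaches L-position C → W
A: only reaches D(W), which is W → L
B: reaches L-position A → W
H: only reaches E(W), which is W → L
From G, the L positions reachable in one move are: C.

Move to C.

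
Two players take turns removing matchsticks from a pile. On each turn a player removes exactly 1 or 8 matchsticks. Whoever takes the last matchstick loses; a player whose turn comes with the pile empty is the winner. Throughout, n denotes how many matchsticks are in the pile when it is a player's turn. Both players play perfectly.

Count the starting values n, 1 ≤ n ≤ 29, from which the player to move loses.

13

Positions with no move are W. A position that does have a move is losing for the player to move precisely when every available move leads to a winning position for the opponent. Fill in the labels:
n=0: no move; the opponent has just taken the last matchstick and therefore loses → W
n=1: L (sole option 0(W) is W)
n=2: W (go to 1, an L position)
n=3: L (sole option 2(W) is W)
n=4: W (go to 3, an L position)
n=5: L (sole option 4(W) is W)
n=6: W (go to 5, an L position)
n=7: L (sole option 6(W) is W)
n=8: W (go to 7, an L position)
n=9: W (go to 1, an L position)
n=10: L (options 9(W), 2(W) are all W)
n=11: W (go to 10, an L position)
n=12: L (options 11(W), 4(W) are all W)
n=13: W (go to 12, an L position)
n=14: L (options 13(W), 6(W) are all W)
n=15: W (go to 14, an L position)
n=16: L (options 15(W), 8(W) are all W)
n=17: W (go to 16, an L position)
n=18: W (go to 10, an L position)
n=19: L (options 18(W), 11(W) are all W)
n=20: W (go to 19, an L position)
n=21: L (options 20(W), 13(W) are all W)
n=22: W (go to 21, an L position)
n=23: L (options 22(W), 15(W) are all W)
n=24: W (go to 23, an L position)
n=25: L (options 24(W), 17(W) are all W)
n=26: W (go to 25, an L position)
n=27: W (go to 19, an L position)
n=28: L (options 27(W), 20(W) are all W)
n=29: W (go to 28, an L position)
L entries with 1 ≤ n ≤ 29 (the range starts at n=1): n = 1, 3, 5, 7, 10, 12, 14, 16, 19, 21, 23, 25, 28; that makes 13.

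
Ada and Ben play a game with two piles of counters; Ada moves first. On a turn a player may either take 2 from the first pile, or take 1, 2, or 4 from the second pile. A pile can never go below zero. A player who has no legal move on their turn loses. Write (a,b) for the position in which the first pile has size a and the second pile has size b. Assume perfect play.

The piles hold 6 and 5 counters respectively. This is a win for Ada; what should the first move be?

Move to (6,4).

Work bottom-up. With no move the player to move loses. Otherwise the position is W if at least one move leads to an L position for the opponent, and L if every move leads to a W.
No move ever increases a pile, so every position that can arise here has a ≤ 6 and b ≤ 5; it is enough to label the cells with 0 ≤ a ≤ 6 and 0 ≤ b ≤ 5.
Every move lowers a or b (never raises either), so fill the grid row by row in increasing a, and left to right within a row: each cell's successors are then already labelled.
      b=0  b=1  b=2  b=3  b=4  b=5
a=0:    L    W    W    L    W    W
a=1:    L    W    W    L    W    W
a=2:    W    L    W    W    L    W
a=3:    W    L    W    W    L    W
a=4:    L    W    W    L    W    W
a=5:    L    W    W    L    W    W
a=6:    W    L    W    W    L    W
Cells with no legal move (terminal, hence L): (0,0), (1,0).
The remaining L cells, each justified by listing all of its moves:
(0,3): moves to (0,2)(W), (0,1)(W); every one is W ⇒ L
(1,3): moves to (1,2)(W), (1,1)(W); every one is W ⇒ L
(2,1): moves to (0,1)(W), (2,0)(W); every one is W ⇒ L
(2,4): moves to (0,4)(W), (2,3)(W), (2,2)(W), (2,0)(W); every one is W ⇒ L
(3,1): moves to (1,1)(W), (3,0)(W); every one is W ⇒ L
(3,4): moves to (1,4)(W), (3,3)(W), (3,2)(W), (3,0)(W); every one is W ⇒ L
(4,0): the only move is to (2,0)(W), a W ⇒ L
(4,3): moves to (2,3)(W), (4,2)(W), (4,1)(W); every one is W ⇒ L
(5,0): the only move is to (3,0)(W), a W ⇒ L
(5,3): moves to (3,3)(W), (5,2)(W), (5,1)(W); every one is W ⇒ L
(6,1): moves to (4,1)(W), (6,0)(W); every one is W ⇒ L
(6,4): moves to (4,4)(W), (6,3)(W), (6,2)(W), (6,0)(W); every one is W ⇒ L
Every other cell has at least one move into one of the L cells above, so it is W.
From (6,5), the L positions reachable in one move are: (6,4), (6,1). Any move reaching one of these is winning.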